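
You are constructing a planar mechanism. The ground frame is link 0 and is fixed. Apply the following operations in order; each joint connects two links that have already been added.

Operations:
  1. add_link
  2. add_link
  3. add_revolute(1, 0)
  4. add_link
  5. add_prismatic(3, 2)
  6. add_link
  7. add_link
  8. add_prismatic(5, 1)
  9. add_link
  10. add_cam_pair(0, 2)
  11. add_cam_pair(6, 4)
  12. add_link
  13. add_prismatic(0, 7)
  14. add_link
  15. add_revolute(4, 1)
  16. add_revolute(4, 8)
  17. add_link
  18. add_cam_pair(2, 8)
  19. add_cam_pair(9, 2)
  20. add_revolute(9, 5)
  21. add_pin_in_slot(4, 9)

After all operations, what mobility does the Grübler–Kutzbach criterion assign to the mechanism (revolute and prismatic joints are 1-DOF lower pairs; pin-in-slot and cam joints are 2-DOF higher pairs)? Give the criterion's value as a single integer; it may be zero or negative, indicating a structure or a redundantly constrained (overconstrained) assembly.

link 0 = ground. State L|J1|J2 = 1|0|0
+link1  2|0|0
+link2  3|0|0
R(1,0) f=1→J1  3|1|0
+link3  4|1|0
P(3,2) f=1→J1  4|2|0
+link4  5|2|0
+link5  6|2|0
P(5,1) f=1→J1  6|3|0
+link6  7|3|0
C(0,2) f=2→J2  7|3|1
C(6,4) f=2→J2  7|3|2
+link7  8|3|2
P(0,7) f=1→J1  8|4|2
+link8  9|4|2
R(4,1) f=1→J1  9|5|2
R(4,8) f=1→J1  9|6|2
+link9  10|6|2
C(2,8) f=2→J2  10|6|3
C(9,2) f=2→J2  10|6|4
R(9,5) f=1→J1  10|7|4
PS(4,9) f=2→J2  10|7|5
M = 3(10−1)−2·7−5 = 27−14−5 = 8

M = 8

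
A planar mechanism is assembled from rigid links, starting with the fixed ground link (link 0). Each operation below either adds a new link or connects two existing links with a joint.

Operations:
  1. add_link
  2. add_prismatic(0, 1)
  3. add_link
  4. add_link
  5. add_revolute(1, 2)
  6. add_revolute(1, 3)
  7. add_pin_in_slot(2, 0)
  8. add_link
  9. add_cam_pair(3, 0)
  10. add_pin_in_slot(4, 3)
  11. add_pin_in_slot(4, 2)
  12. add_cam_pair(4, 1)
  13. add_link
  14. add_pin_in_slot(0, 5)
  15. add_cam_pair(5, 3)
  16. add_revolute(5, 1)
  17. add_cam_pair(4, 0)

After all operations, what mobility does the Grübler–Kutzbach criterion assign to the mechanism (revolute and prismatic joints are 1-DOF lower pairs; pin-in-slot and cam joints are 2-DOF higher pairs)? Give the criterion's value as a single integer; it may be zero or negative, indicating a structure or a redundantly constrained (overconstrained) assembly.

ground; <1,0,0>
#1 <2,0,0>
P:0↔1 J1 <2,1,0>
#2 <3,1,0>
#3 <4,1,0>
R:1↔2 J1 <4,2,0>
R:1↔3 J1 <4,3,0>
PS:2↔0 J2 <4,3,1>
#4 <5,3,1>
C:3↔0 J2 <5,3,2>
PS:4↔3 J2 <5,3,3>
PS:4↔2 J2 <5,3,4>
C:4↔1 J2 <5,3,5>
#5 <6,3,5>
PS:0↔5 J2 <6,3,6>
C:5↔3 J2 <6,3,7>
R:5↔1 J1 <6,4,7>
C:4↔0 J2 <6,4,8>
3×5 − 2×4 − 1×8 = -1

M = -1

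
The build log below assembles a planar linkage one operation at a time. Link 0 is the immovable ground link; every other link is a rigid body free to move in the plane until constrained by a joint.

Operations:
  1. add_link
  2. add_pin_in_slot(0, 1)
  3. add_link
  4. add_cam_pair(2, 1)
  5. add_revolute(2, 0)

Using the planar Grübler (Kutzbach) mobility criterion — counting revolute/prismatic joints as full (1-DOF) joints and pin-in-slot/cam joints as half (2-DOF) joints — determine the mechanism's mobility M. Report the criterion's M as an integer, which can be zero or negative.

M = 2

link 0 = ground. State L|J1|J2 = 1|0|0
+link1  2|0|0
PS(0,1) f=2→J2  2|0|1
+link2  3|0|1
C(2,1) f=2→J2  3|0|2
R(2,0) f=1→J1  3|1|2
M = 3(3−1)−2·1−2 = 6−2−2 = 2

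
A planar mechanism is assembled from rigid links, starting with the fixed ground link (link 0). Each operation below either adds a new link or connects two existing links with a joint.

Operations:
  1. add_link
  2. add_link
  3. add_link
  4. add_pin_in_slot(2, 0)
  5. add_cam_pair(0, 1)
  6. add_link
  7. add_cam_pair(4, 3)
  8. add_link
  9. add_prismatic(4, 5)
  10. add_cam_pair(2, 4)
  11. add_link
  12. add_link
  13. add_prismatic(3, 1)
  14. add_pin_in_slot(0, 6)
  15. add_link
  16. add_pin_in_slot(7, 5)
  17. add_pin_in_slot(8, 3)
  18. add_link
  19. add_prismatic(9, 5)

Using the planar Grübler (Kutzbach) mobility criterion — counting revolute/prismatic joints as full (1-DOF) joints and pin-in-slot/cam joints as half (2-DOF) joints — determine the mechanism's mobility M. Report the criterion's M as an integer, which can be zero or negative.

ground; <1,0,0>
#1 <2,0,0>
#2 <3,0,0>
#3 <4,0,0>
PS:2↔0 J2 <4,0,1>
C:0↔1 J2 <4,0,2>
#4 <5,0,2>
C:4↔3 J2 <5,0,3>
#5 <6,0,3>
P:4↔5 J1 <6,1,3>
C:2↔4 J2 <6,1,4>
#6 <7,1,4>
#7 <8,1,4>
P:3↔1 J1 <8,2,4>
PS:0↔6 J2 <8,2,5>
#8 <9,2,5>
PS:7↔5 J2 <9,2,6>
PS:8↔3 J2 <9,2,7>
#9 <10,2,7>
P:9↔5 J1 <10,3,7>
3×9 − 2×3 − 1×7 = 14

M = 14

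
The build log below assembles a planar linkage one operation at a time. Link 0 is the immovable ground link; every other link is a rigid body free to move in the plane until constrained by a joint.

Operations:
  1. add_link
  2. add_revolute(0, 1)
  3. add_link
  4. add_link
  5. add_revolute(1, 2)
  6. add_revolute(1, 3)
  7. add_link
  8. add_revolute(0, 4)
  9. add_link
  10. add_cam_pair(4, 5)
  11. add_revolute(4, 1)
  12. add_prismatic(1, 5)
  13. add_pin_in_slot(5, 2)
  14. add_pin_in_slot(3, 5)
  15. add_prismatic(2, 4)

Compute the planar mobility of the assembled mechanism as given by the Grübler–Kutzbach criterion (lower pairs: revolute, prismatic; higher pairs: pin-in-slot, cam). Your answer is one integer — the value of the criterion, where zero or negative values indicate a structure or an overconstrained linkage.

L=1 J1=0 J2=0
add link → L=2 J1=0 J2=0
R@0,1 dof=1 J1 → L=2 J1=1 J2=0
add link → L=3 J1=1 J2=0
add link → L=4 J1=1 J2=0
R@1,2 dof=1 J1 → L=4 J1=2 J2=0
R@1,3 dof=1 J1 → L=4 J1=3 J2=0
add link → L=5 J1=3 J2=0
R@0,4 dof=1 J1 → L=5 J1=4 J2=0
add link → L=6 J1=4 J2=0
C@4,5 dof=2 J2 → L=6 J1=4 J2=1
R@4,1 dof=1 J1 → L=6 J1=5 J2=1
P@1,5 dof=1 J1 → L=6 J1=6 J2=1
PS@5,2 dof=2 J2 → L=6 J1=6 J2=2
PS@3,5 dof=2 J2 → L=6 J1=6 J2=3
P@2,4 dof=1 J1 → L=6 J1=7 J2=3
M=3(L−1)−2J1−J2=3·5−2·7−3=-2

M = -2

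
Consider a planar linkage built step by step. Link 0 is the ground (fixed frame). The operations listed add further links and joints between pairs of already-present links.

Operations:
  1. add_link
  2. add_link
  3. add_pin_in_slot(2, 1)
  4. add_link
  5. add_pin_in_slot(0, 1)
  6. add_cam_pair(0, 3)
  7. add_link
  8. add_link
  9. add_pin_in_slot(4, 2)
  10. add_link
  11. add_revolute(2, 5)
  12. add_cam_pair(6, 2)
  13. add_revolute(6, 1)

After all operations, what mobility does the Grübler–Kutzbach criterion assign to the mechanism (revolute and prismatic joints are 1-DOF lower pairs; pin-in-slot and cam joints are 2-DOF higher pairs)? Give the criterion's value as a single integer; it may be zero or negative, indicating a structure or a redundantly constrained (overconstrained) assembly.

M = 9

(L,J1,J2)=(1,0,0); link0 fixed
link1: (2,0,0)
link2: (3,0,0)
PS 2-1 [J2]: (3,0,1)
link3: (4,0,1)
PS 0-1 [J2]: (4,0,2)
C 0-3 [J2]: (4,0,3)
link4: (5,0,3)
link5: (6,0,3)
PS 4-2 [J2]: (6,0,4)
link6: (7,0,4)
R 2-5 [J1]: (7,1,4)
C 6-2 [J2]: (7,1,5)
R 6-1 [J1]: (7,2,5)
Grübler: 3·6 − 2·2 − 5 = 9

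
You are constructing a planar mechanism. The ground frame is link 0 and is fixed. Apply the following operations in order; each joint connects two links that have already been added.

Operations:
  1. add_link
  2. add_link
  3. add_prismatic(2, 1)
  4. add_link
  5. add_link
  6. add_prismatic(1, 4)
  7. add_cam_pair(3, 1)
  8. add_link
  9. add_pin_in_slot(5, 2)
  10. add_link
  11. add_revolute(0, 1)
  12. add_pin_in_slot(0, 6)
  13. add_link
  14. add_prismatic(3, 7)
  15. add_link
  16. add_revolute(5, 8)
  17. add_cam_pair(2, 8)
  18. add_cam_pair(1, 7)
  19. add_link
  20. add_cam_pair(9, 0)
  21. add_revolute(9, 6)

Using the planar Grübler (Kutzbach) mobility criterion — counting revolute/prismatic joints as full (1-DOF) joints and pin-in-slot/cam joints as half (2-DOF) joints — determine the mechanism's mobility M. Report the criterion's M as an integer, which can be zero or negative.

M = 9

link 0 = ground. State L|J1|J2 = 1|0|0
+link1  2|0|0
+link2  3|0|0
P(2,1) f=1→J1  3|1|0
+link3  4|1|0
+link4  5|1|0
P(1,4) f=1→J1  5|2|0
C(3,1) f=2→J2  5|2|1
+link5  6|2|1
PS(5,2) f=2→J2  6|2|2
+link6  7|2|2
R(0,1) f=1→J1  7|3|2
PS(0,6) f=2→J2  7|3|3
+link7  8|3|3
P(3,7) f=1→J1  8|4|3
+link8  9|4|3
R(5,8) f=1→J1  9|5|3
C(2,8) f=2→J2  9|5|4
C(1,7) f=2→J2  9|5|5
+link9  10|5|5
C(9,0) f=2→J2  10|5|6
R(9,6) f=1→J1  10|6|6
M = 3(10−1)−2·6−6 = 27−12−6 = 9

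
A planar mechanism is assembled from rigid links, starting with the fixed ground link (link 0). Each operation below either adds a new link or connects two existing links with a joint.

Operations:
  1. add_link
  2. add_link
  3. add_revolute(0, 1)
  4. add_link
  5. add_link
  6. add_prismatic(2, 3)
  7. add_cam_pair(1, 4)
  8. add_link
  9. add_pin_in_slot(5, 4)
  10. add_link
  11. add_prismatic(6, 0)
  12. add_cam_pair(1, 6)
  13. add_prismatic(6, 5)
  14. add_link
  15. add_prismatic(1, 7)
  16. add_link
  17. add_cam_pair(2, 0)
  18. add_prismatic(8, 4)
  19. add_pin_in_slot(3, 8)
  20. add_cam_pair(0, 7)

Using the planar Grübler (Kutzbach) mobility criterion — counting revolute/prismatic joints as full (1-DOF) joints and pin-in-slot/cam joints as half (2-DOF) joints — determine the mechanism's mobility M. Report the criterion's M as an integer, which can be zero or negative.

L=1 J1=0 J2=0
add link → L=2 J1=0 J2=0
add link → L=3 J1=0 J2=0
R@0,1 dof=1 J1 → L=3 J1=1 J2=0
add link → L=4 J1=1 J2=0
add link → L=5 J1=1 J2=0
P@2,3 dof=1 J1 → L=5 J1=2 J2=0
C@1,4 dof=2 J2 → L=5 J1=2 J2=1
add link → L=6 J1=2 J2=1
PS@5,4 dof=2 J2 → L=6 J1=2 J2=2
add link → L=7 J1=2 J2=2
P@6,0 dof=1 J1 → L=7 J1=3 J2=2
C@1,6 dof=2 J2 → L=7 J1=3 J2=3
P@6,5 dof=1 J1 → L=7 J1=4 J2=3
add link → L=8 J1=4 J2=3
P@1,7 dof=1 J1 → L=8 J1=5 J2=3
add link → L=9 J1=5 J2=3
C@2,0 dof=2 J2 → L=9 J1=5 J2=4
P@8,4 dof=1 J1 → L=9 J1=6 J2=4
PS@3,8 dof=2 J2 → L=9 J1=6 J2=5
C@0,7 dof=2 J2 → L=9 J1=6 J2=6
M=3(L−1)−2J1−J2=3·8−2·6−6=6

M = 6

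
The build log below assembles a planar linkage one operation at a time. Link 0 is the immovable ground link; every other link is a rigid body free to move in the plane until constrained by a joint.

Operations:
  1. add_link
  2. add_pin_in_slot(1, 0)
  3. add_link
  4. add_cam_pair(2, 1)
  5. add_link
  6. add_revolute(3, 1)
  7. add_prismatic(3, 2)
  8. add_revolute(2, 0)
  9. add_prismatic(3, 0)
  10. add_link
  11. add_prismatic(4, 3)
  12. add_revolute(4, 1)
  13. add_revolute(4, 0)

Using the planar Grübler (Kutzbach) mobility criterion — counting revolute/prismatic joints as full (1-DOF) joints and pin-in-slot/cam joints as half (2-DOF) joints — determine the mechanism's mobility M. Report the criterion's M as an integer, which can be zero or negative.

ground; <1,0,0>
#1 <2,0,0>
PS:1↔0 J2 <2,0,1>
#2 <3,0,1>
C:2↔1 J2 <3,0,2>
#3 <4,0,2>
R:3↔1 J1 <4,1,2>
P:3↔2 J1 <4,2,2>
R:2↔0 J1 <4,3,2>
P:3↔0 J1 <4,4,2>
#4 <5,4,2>
P:4↔3 J1 <5,5,2>
R:4↔1 J1 <5,6,2>
R:4↔0 J1 <5,7,2>
3×4 − 2×7 − 1×2 = -4

M = -4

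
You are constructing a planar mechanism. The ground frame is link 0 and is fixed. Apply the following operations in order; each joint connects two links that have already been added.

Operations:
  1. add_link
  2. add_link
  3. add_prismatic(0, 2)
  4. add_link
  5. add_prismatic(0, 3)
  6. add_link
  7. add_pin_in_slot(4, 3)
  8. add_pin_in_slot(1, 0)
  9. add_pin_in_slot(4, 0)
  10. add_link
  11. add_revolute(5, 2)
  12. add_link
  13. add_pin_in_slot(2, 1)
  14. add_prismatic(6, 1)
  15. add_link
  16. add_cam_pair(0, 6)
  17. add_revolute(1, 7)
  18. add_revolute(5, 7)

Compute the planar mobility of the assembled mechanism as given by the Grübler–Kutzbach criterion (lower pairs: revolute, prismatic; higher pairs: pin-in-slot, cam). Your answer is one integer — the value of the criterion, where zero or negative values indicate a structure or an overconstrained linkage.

link 0 = ground. State L|J1|J2 = 1|0|0
+link1  2|0|0
+link2  3|0|0
P(0,2) f=1→J1  3|1|0
+link3  4|1|0
P(0,3) f=1→J1  4|2|0
+link4  5|2|0
PS(4,3) f=2→J2  5|2|1
PS(1,0) f=2→J2  5|2|2
PS(4,0) f=2→J2  5|2|3
+link5  6|2|3
R(5,2) f=1→J1  6|3|3
+link6  7|3|3
PS(2,1) f=2→J2  7|3|4
P(6,1) f=1→J1  7|4|4
+link7  8|4|4
C(0,6) f=2→J2  8|4|5
R(1,7) f=1→J1  8|5|5
R(5,7) f=1→J1  8|6|5
M = 3(8−1)−2·6−5 = 21−12−5 = 4

M = 4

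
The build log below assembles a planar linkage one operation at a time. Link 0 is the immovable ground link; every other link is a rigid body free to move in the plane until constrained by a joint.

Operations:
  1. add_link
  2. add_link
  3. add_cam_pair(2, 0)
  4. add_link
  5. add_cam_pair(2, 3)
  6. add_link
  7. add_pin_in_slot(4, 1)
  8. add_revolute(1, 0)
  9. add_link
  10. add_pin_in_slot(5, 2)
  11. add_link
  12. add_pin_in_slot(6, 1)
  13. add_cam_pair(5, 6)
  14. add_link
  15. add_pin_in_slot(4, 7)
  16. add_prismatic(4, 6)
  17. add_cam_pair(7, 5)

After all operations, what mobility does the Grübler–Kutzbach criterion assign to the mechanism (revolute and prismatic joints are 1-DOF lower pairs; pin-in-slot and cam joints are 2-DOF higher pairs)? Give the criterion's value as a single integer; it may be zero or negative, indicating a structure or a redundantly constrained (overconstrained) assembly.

M = 9

(L,J1,J2)=(1,0,0); link0 fixed
link1: (2,0,0)
link2: (3,0,0)
C 2-0 [J2]: (3,0,1)
link3: (4,0,1)
C 2-3 [J2]: (4,0,2)
link4: (5,0,2)
PS 4-1 [J2]: (5,0,3)
R 1-0 [J1]: (5,1,3)
link5: (6,1,3)
PS 5-2 [J2]: (6,1,4)
link6: (7,1,4)
PS 6-1 [J2]: (7,1,5)
C 5-6 [J2]: (7,1,6)
link7: (8,1,6)
PS 4-7 [J2]: (8,1,7)
P 4-6 [J1]: (8,2,7)
C 7-5 [J2]: (8,2,8)
Grübler: 3·7 − 2·2 − 8 = 9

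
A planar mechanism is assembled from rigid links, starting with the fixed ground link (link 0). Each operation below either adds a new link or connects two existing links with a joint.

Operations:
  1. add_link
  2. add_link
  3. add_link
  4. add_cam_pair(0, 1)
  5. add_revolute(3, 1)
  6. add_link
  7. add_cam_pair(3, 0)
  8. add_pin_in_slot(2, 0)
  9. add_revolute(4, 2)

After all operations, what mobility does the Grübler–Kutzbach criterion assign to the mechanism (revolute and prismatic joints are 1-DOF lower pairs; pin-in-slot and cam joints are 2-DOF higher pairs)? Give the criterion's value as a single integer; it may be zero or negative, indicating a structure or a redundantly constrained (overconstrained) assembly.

link 0 = ground. State L|J1|J2 = 1|0|0
+link1  2|0|0
+link2  3|0|0
+link3  4|0|0
C(0,1) f=2→J2  4|0|1
R(3,1) f=1→J1  4|1|1
+link4  5|1|1
C(3,0) f=2→J2  5|1|2
PS(2,0) f=2→J2  5|1|3
R(4,2) f=1→J1  5|2|3
M = 3(5−1)−2·2−3 = 12−4−3 = 5

M = 5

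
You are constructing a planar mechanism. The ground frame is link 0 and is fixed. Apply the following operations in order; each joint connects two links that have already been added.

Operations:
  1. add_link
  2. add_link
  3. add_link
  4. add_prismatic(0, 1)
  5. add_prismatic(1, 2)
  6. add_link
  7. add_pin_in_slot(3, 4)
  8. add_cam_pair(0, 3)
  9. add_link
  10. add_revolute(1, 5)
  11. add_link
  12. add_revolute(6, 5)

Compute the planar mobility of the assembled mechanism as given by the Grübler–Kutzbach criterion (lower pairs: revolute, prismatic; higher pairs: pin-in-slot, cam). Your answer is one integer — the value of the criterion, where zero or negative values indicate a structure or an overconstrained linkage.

M = 8

L=1 J1=0 J2=0
add link → L=2 J1=0 J2=0
add link → L=3 J1=0 J2=0
add link → L=4 J1=0 J2=0
P@0,1 dof=1 J1 → L=4 J1=1 J2=0
P@1,2 dof=1 J1 → L=4 J1=2 J2=0
add link → L=5 J1=2 J2=0
PS@3,4 dof=2 J2 → L=5 J1=2 J2=1
C@0,3 dof=2 J2 → L=5 J1=2 J2=2
add link → L=6 J1=2 J2=2
R@1,5 dof=1 J1 → L=6 J1=3 J2=2
add link → L=7 J1=3 J2=2
R@6,5 dof=1 J1 → L=7 J1=4 J2=2
M=3(L−1)−2J1−J2=3·6−2·4−2=8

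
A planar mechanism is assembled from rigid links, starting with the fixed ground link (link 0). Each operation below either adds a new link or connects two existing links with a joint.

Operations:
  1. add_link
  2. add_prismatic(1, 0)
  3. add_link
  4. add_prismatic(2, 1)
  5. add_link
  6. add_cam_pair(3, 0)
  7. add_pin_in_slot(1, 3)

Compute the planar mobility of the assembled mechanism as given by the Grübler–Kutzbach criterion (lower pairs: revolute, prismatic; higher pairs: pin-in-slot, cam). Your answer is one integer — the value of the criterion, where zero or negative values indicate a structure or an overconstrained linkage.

M = 3

ground; <1,0,0>
#1 <2,0,0>
P:1↔0 J1 <2,1,0>
#2 <3,1,0>
P:2↔1 J1 <3,2,0>
#3 <4,2,0>
C:3↔0 J2 <4,2,1>
PS:1↔3 J2 <4,2,2>
3×3 − 2×2 − 1×2 = 3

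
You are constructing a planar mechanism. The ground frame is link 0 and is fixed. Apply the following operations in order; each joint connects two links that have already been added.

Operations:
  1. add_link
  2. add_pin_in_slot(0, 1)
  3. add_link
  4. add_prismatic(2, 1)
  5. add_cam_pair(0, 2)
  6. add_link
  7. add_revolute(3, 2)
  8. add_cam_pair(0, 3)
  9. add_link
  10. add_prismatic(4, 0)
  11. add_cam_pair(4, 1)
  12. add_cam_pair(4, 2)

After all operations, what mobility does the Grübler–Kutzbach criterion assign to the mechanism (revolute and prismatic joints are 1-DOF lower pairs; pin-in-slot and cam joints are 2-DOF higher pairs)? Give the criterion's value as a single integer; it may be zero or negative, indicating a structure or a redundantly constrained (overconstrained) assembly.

link 0 = ground. State L|J1|J2 = 1|0|0
+link1  2|0|0
PS(0,1) f=2→J2  2|0|1
+link2  3|0|1
P(2,1) f=1→J1  3|1|1
C(0,2) f=2→J2  3|1|2
+link3  4|1|2
R(3,2) f=1→J1  4|2|2
C(0,3) f=2→J2  4|2|3
+link4  5|2|3
P(4,0) f=1→J1  5|3|3
C(4,1) f=2→J2  5|3|4
C(4,2) f=2→J2  5|3|5
M = 3(5−1)−2·3−5 = 12−6−5 = 1

M = 1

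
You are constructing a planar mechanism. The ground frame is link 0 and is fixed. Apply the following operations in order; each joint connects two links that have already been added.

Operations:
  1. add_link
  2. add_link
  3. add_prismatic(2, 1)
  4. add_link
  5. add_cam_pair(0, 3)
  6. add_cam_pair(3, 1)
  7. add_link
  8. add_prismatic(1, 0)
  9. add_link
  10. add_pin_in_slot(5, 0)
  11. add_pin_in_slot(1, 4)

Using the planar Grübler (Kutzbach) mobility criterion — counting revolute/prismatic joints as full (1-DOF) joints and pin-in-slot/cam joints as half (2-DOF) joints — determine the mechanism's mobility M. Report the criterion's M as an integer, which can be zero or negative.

link 0 = ground. State L|J1|J2 = 1|0|0
+link1  2|0|0
+link2  3|0|0
P(2,1) f=1→J1  3|1|0
+link3  4|1|0
C(0,3) f=2→J2  4|1|1
C(3,1) f=2→J2  4|1|2
+link4  5|1|2
P(1,0) f=1→J1  5|2|2
+link5  6|2|2
PS(5,0) f=2→J2  6|2|3
PS(1,4) f=2→J2  6|2|4
M = 3(6−1)−2·2−4 = 15−4−4 = 7

M = 7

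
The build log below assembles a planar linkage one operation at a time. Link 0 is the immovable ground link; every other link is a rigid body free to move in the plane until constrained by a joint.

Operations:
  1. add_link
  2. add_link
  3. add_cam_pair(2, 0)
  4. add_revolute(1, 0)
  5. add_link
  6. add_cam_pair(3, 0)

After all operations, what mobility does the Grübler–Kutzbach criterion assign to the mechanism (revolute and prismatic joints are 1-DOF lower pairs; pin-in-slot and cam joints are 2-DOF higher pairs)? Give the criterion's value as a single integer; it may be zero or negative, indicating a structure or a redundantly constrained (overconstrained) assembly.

L=1 J1=0 J2=0
add link → L=2 J1=0 J2=0
add link → L=3 J1=0 J2=0
C@2,0 dof=2 J2 → L=3 J1=0 J2=1
R@1,0 dof=1 J1 → L=3 J1=1 J2=1
add link → L=4 J1=1 J2=1
C@3,0 dof=2 J2 → L=4 J1=1 J2=2
M=3(L−1)−2J1−J2=3·3−2·1−2=5

M = 5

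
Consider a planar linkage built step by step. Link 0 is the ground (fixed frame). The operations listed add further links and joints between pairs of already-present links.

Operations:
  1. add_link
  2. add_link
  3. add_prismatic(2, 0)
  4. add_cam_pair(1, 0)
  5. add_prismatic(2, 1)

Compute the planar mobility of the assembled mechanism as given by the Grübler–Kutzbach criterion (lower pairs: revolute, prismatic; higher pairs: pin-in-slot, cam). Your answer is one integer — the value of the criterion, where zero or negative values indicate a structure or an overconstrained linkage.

ground; <1,0,0>
#1 <2,0,0>
#2 <3,0,0>
P:2↔0 J1 <3,1,0>
C:1↔0 J2 <3,1,1>
P:2↔1 J1 <3,2,1>
3×2 − 2×2 − 1×1 = 1

M = 1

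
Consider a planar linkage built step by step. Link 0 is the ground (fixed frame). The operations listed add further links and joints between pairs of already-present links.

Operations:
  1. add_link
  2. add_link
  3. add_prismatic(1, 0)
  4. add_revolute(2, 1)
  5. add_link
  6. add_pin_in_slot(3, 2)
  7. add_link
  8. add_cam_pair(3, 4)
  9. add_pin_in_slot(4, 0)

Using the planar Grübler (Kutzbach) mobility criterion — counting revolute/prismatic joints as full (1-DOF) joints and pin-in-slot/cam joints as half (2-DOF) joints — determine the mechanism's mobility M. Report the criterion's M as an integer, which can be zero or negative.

M = 5

ground; <1,0,0>
#1 <2,0,0>
#2 <3,0,0>
P:1↔0 J1 <3,1,0>
R:2↔1 J1 <3,2,0>
#3 <4,2,0>
PS:3↔2 J2 <4,2,1>
#4 <5,2,1>
C:3↔4 J2 <5,2,2>
PS:4↔0 J2 <5,2,3>
3×4 − 2×2 − 1×3 = 5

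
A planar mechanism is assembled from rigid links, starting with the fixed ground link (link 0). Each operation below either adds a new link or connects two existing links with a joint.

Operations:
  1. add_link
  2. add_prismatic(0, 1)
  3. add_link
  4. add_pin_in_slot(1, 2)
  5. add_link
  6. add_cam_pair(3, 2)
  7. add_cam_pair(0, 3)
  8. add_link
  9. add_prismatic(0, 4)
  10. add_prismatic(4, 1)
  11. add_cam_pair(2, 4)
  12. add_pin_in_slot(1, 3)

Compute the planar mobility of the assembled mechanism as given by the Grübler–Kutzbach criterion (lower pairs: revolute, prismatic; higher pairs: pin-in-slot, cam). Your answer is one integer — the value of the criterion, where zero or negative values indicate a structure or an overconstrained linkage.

M = 1

ground; <1,0,0>
#1 <2,0,0>
P:0↔1 J1 <2,1,0>
#2 <3,1,0>
PS:1↔2 J2 <3,1,1>
#3 <4,1,1>
C:3↔2 J2 <4,1,2>
C:0↔3 J2 <4,1,3>
#4 <5,1,3>
P:0↔4 J1 <5,2,3>
P:4↔1 J1 <5,3,3>
C:2↔4 J2 <5,3,4>
PS:1↔3 J2 <5,3,5>
3×4 − 2×3 − 1×5 = 1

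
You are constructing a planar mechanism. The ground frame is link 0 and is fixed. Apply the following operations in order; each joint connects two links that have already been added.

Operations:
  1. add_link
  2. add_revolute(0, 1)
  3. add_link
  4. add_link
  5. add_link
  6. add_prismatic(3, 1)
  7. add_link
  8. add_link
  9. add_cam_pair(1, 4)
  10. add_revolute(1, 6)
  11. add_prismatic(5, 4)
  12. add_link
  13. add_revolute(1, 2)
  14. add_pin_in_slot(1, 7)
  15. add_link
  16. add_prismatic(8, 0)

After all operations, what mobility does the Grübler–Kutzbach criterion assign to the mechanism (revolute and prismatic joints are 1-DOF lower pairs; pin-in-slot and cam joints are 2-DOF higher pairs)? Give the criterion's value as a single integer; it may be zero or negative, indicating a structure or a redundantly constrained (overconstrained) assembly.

M = 10

[1;0;0] (link 0 is ground)
L+ [2;0;0]
R(0,1)∈J1 [2;1;0]
L+ [3;1;0]
L+ [4;1;0]
L+ [5;1;0]
P(3,1)∈J1 [5;2;0]
L+ [6;2;0]
L+ [7;2;0]
C(1,4)∈J2 [7;2;1]
R(1,6)∈J1 [7;3;1]
P(5,4)∈J1 [7;4;1]
L+ [8;4;1]
R(1,2)∈J1 [8;5;1]
PS(1,7)∈J2 [8;5;2]
L+ [9;5;2]
P(8,0)∈J1 [9;6;2]
mobility = 24 − 12 − 2 = 10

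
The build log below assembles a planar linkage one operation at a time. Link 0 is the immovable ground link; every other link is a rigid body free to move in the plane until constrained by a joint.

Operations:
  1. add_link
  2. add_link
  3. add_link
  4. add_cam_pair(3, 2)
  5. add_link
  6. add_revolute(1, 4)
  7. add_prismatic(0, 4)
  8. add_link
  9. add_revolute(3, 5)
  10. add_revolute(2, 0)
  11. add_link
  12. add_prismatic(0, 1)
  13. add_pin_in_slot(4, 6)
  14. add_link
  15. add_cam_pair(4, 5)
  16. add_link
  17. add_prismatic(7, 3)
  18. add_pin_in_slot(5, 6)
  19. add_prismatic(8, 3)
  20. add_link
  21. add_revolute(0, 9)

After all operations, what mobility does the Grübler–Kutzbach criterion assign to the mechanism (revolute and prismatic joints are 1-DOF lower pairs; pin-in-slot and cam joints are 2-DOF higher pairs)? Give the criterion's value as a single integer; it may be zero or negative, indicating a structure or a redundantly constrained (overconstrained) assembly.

M = 7

(L,J1,J2)=(1,0,0); link0 fixed
link1: (2,0,0)
link2: (3,0,0)
link3: (4,0,0)
C 3-2 [J2]: (4,0,1)
link4: (5,0,1)
R 1-4 [J1]: (5,1,1)
P 0-4 [J1]: (5,2,1)
link5: (6,2,1)
R 3-5 [J1]: (6,3,1)
R 2-0 [J1]: (6,4,1)
link6: (7,4,1)
P 0-1 [J1]: (7,5,1)
PS 4-6 [J2]: (7,5,2)
link7: (8,5,2)
C 4-5 [J2]: (8,5,3)
link8: (9,5,3)
P 7-3 [J1]: (9,6,3)
PS 5-6 [J2]: (9,6,4)
P 8-3 [J1]: (9,7,4)
link9: (10,7,4)
R 0-9 [J1]: (10,8,4)
Grübler: 3·9 − 2·8 − 4 = 7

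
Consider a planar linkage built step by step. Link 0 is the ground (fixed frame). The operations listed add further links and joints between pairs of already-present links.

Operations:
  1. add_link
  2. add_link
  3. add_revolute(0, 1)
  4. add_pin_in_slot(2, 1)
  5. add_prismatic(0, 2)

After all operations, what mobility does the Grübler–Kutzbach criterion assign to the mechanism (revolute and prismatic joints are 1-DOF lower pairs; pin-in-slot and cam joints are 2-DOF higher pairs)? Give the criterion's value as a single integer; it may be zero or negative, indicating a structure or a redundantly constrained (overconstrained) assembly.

L=1 J1=0 J2=0
add link → L=2 J1=0 J2=0
add link → L=3 J1=0 J2=0
R@0,1 dof=1 J1 → L=3 J1=1 J2=0
PS@2,1 dof=2 J2 → L=3 J1=1 J2=1
P@0,2 dof=1 J1 → L=3 J1=2 J2=1
M=3(L−1)−2J1−J2=3·2−2·2−1=1

M = 1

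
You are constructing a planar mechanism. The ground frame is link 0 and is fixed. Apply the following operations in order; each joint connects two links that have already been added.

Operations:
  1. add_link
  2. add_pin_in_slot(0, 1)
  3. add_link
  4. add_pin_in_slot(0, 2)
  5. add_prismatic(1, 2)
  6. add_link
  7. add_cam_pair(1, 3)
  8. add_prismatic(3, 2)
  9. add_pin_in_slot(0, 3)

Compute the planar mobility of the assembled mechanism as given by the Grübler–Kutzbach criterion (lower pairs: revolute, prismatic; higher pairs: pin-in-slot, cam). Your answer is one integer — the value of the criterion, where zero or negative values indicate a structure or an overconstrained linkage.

ground; <1,0,0>
#1 <2,0,0>
PS:0↔1 J2 <2,0,1>
#2 <3,0,1>
PS:0↔2 J2 <3,0,2>
P:1↔2 J1 <3,1,2>
#3 <4,1,2>
C:1↔3 J2 <4,1,3>
P:3↔2 J1 <4,2,3>
PS:0↔3 J2 <4,2,4>
3×3 − 2×2 − 1×4 = 1

M = 1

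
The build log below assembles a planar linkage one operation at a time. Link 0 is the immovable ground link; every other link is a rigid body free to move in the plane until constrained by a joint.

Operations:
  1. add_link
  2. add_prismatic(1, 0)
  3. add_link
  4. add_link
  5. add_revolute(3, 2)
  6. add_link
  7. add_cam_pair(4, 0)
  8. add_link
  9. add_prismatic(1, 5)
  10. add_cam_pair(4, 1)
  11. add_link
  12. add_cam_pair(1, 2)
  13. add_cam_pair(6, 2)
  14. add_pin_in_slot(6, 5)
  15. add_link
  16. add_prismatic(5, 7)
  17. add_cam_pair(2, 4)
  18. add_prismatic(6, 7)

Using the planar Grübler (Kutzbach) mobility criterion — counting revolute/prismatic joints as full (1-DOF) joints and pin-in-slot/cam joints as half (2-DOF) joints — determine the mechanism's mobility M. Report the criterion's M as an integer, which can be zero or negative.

ground; <1,0,0>
#1 <2,0,0>
P:1↔0 J1 <2,1,0>
#2 <3,1,0>
#3 <4,1,0>
R:3↔2 J1 <4,2,0>
#4 <5,2,0>
C:4↔0 J2 <5,2,1>
#5 <6,2,1>
P:1↔5 J1 <6,3,1>
C:4↔1 J2 <6,3,2>
#6 <7,3,2>
C:1↔2 J2 <7,3,3>
C:6↔2 J2 <7,3,4>
PS:6↔5 J2 <7,3,5>
#7 <8,3,5>
P:5↔7 J1 <8,4,5>
C:2↔4 J2 <8,4,6>
P:6↔7 J1 <8,5,6>
3×7 − 2×5 − 1×6 = 5

M = 5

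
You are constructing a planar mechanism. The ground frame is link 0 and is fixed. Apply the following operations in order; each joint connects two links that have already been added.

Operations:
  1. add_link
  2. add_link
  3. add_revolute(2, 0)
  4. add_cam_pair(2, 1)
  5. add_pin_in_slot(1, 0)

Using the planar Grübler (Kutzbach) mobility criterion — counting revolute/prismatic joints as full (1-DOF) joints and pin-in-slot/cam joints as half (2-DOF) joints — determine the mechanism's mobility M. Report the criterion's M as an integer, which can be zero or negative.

M = 2

ground; <1,0,0>
#1 <2,0,0>
#2 <3,0,0>
R:2↔0 J1 <3,1,0>
C:2↔1 J2 <3,1,1>
PS:1↔0 J2 <3,1,2>
3×2 − 2×1 − 1×2 = 2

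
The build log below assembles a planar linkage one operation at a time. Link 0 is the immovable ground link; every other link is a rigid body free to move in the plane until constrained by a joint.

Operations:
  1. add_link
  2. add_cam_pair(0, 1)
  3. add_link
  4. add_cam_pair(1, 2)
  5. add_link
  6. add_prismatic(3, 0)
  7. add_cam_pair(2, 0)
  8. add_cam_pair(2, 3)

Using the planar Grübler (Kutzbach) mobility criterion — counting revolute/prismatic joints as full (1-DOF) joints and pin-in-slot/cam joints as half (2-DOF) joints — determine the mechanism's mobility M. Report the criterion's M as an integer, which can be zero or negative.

L=1 J1=0 J2=0
add link → L=2 J1=0 J2=0
C@0,1 dof=2 J2 → L=2 J1=0 J2=1
add link → L=3 J1=0 J2=1
C@1,2 dof=2 J2 → L=3 J1=0 J2=2
add link → L=4 J1=0 J2=2
P@3,0 dof=1 J1 → L=4 J1=1 J2=2
C@2,0 dof=2 J2 → L=4 J1=1 J2=3
C@2,3 dof=2 J2 → L=4 J1=1 J2=4
M=3(L−1)−2J1−J2=3·3−2·1−4=3

M = 3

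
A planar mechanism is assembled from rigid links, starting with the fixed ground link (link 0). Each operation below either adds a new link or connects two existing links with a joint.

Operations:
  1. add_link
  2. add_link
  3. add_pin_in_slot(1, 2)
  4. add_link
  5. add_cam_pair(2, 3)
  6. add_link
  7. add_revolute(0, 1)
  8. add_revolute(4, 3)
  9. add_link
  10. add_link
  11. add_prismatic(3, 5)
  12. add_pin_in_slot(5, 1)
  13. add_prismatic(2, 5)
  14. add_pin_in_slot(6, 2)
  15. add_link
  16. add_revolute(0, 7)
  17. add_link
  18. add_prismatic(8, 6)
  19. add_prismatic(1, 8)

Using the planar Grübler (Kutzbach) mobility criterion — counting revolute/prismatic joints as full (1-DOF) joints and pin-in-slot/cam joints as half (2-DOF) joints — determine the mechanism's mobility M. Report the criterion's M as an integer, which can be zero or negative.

[1;0;0] (link 0 is ground)
L+ [2;0;0]
L+ [3;0;0]
PS(1,2)∈J2 [3;0;1]
L+ [4;0;1]
C(2,3)∈J2 [4;0;2]
L+ [5;0;2]
R(0,1)∈J1 [5;1;2]
R(4,3)∈J1 [5;2;2]
L+ [6;2;2]
L+ [7;2;2]
P(3,5)∈J1 [7;3;2]
PS(5,1)∈J2 [7;3;3]
P(2,5)∈J1 [7;4;3]
PS(6,2)∈J2 [7;4;4]
L+ [8;4;4]
R(0,7)∈J1 [8;5;4]
L+ [9;5;4]
P(8,6)∈J1 [9;6;4]
P(1,8)∈J1 [9;7;4]
mobility = 24 − 14 − 4 = 6

M = 6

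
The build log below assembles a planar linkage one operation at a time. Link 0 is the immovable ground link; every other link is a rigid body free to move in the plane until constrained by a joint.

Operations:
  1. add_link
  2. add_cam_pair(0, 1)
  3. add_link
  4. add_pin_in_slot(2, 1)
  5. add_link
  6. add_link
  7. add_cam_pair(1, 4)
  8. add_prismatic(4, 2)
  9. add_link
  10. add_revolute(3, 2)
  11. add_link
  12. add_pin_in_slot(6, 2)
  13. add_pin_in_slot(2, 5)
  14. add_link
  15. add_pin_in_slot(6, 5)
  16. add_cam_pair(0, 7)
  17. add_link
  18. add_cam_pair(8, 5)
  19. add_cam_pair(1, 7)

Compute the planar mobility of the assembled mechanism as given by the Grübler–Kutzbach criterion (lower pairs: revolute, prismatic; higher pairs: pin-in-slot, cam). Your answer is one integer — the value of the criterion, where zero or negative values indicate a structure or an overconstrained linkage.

L=1 J1=0 J2=0
add link → L=2 J1=0 J2=0
C@0,1 dof=2 J2 → L=2 J1=0 J2=1
add link → L=3 J1=0 J2=1
PS@2,1 dof=2 J2 → L=3 J1=0 J2=2
add link → L=4 J1=0 J2=2
add link → L=5 J1=0 J2=2
C@1,4 dof=2 J2 → L=5 J1=0 J2=3
P@4,2 dof=1 J1 → L=5 J1=1 J2=3
add link → L=6 J1=1 J2=3
R@3,2 dof=1 J1 → L=6 J1=2 J2=3
add link → L=7 J1=2 J2=3
PS@6,2 dof=2 J2 → L=7 J1=2 J2=4
PS@2,5 dof=2 J2 → L=7 J1=2 J2=5
add link → L=8 J1=2 J2=5
PS@6,5 dof=2 J2 → L=8 J1=2 J2=6
C@0,7 dof=2 J2 → L=8 J1=2 J2=7
add link → L=9 J1=2 J2=7
C@8,5 dof=2 J2 → L=9 J1=2 J2=8
C@1,7 dof=2 J2 → L=9 J1=2 J2=9
M=3(L−1)−2J1−J2=3·8−2·2−9=11

M = 11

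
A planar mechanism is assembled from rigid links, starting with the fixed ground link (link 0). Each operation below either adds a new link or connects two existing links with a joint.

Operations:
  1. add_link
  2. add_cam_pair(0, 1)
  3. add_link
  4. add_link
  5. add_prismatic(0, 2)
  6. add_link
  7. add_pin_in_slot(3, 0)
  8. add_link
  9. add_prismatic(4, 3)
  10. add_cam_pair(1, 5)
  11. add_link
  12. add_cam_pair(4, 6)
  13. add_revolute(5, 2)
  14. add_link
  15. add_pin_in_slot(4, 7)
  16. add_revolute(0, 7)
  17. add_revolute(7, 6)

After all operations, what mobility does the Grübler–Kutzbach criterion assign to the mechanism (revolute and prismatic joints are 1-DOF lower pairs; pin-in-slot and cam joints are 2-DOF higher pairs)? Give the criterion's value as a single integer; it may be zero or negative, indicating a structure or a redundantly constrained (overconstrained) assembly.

M = 6

(L,J1,J2)=(1,0,0); link0 fixed
link1: (2,0,0)
C 0-1 [J2]: (2,0,1)
link2: (3,0,1)
link3: (4,0,1)
P 0-2 [J1]: (4,1,1)
link4: (5,1,1)
PS 3-0 [J2]: (5,1,2)
link5: (6,1,2)
P 4-3 [J1]: (6,2,2)
C 1-5 [J2]: (6,2,3)
link6: (7,2,3)
C 4-6 [J2]: (7,2,4)
R 5-2 [J1]: (7,3,4)
link7: (8,3,4)
PS 4-7 [J2]: (8,3,5)
R 0-7 [J1]: (8,4,5)
R 7-6 [J1]: (8,5,5)
Grübler: 3·7 − 2·5 − 5 = 6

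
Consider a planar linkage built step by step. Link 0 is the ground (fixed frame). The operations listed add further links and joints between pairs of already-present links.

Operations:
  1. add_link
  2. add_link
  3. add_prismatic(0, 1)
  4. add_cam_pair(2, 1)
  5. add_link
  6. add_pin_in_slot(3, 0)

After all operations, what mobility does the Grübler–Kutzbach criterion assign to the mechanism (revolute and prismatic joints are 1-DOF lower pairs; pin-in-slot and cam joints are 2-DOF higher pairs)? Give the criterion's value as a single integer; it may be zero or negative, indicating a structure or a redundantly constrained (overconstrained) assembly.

M = 5

(L,J1,J2)=(1,0,0); link0 fixed
link1: (2,0,0)
link2: (3,0,0)
P 0-1 [J1]: (3,1,0)
C 2-1 [J2]: (3,1,1)
link3: (4,1,1)
PS 3-0 [J2]: (4,1,2)
Grübler: 3·3 − 2·1 − 2 = 5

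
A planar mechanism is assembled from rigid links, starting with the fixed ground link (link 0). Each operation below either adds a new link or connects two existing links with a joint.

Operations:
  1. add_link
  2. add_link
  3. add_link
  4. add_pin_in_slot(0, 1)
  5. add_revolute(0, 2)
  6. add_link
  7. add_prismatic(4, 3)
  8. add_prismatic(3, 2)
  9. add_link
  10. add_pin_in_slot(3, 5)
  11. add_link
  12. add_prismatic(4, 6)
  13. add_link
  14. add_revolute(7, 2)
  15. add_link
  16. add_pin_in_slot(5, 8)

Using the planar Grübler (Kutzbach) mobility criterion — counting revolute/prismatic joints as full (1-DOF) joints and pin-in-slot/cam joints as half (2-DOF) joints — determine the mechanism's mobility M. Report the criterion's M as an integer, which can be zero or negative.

M = 11

link 0 = ground. State L|J1|J2 = 1|0|0
+link1  2|0|0
+link2  3|0|0
+link3  4|0|0
PS(0,1) f=2→J2  4|0|1
R(0,2) f=1→J1  4|1|1
+link4  5|1|1
P(4,3) f=1→J1  5|2|1
P(3,2) f=1→J1  5|3|1
+link5  6|3|1
PS(3,5) f=2→J2  6|3|2
+link6  7|3|2
P(4,6) f=1→J1  7|4|2
+link7  8|4|2
R(7,2) f=1→J1  8|5|2
+link8  9|5|2
PS(5,8) f=2→J2  9|5|3
M = 3(9−1)−2·5−3 = 24−10−3 = 11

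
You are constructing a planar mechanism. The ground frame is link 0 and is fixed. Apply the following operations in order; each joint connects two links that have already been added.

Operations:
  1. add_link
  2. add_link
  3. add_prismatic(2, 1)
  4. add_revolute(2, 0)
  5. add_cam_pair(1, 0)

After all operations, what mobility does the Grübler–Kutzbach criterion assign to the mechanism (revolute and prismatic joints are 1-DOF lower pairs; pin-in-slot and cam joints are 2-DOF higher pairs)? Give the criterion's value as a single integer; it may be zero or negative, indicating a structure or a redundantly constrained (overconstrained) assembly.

ground; <1,0,0>
#1 <2,0,0>
#2 <3,0,0>
P:2↔1 J1 <3,1,0>
R:2↔0 J1 <3,2,0>
C:1↔0 J2 <3,2,1>
3×2 − 2×2 − 1×1 = 1

M = 1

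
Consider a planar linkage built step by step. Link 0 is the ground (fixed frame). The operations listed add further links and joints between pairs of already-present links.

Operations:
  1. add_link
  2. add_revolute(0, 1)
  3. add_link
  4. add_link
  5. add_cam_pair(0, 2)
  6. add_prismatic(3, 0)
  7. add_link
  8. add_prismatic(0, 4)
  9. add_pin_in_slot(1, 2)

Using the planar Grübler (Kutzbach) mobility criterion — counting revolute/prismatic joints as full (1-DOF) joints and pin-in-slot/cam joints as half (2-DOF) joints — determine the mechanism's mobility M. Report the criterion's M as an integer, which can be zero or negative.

M = 4

ground; <1,0,0>
#1 <2,0,0>
R:0↔1 J1 <2,1,0>
#2 <3,1,0>
#3 <4,1,0>
C:0↔2 J2 <4,1,1>
P:3↔0 J1 <4,2,1>
#4 <5,2,1>
P:0↔4 J1 <5,3,1>
PS:1↔2 J2 <5,3,2>
3×4 − 2×3 − 1×2 = 4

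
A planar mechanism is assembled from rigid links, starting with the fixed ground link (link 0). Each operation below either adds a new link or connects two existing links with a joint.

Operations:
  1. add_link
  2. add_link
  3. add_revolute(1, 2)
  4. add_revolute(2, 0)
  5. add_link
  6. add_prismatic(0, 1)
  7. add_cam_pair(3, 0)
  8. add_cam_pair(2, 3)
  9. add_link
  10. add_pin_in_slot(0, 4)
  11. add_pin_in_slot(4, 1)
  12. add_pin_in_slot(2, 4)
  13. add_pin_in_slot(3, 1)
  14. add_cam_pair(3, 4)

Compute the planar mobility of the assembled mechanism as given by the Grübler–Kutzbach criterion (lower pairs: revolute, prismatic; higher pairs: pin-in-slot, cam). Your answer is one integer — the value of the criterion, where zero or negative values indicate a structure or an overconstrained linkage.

M = -1

[1;0;0] (link 0 is ground)
L+ [2;0;0]
L+ [3;0;0]
R(1,2)∈J1 [3;1;0]
R(2,0)∈J1 [3;2;0]
L+ [4;2;0]
P(0,1)∈J1 [4;3;0]
C(3,0)∈J2 [4;3;1]
C(2,3)∈J2 [4;3;2]
L+ [5;3;2]
PS(0,4)∈J2 [5;3;3]
PS(4,1)∈J2 [5;3;4]
PS(2,4)∈J2 [5;3;5]
PS(3,1)∈J2 [5;3;6]
C(3,4)∈J2 [5;3;7]
mobility = 12 − 6 − 7 = -1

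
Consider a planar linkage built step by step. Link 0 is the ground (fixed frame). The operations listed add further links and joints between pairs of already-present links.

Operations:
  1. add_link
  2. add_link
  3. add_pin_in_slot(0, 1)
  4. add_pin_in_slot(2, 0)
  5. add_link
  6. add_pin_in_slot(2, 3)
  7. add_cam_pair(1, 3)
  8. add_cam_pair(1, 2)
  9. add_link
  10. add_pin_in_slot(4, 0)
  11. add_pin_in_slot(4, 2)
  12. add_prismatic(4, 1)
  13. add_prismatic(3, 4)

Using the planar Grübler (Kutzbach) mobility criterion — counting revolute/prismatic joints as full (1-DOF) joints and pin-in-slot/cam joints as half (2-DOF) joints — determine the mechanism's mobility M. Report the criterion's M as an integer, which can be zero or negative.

M = 1

L=1 J1=0 J2=0
add link → L=2 J1=0 J2=0
add link → L=3 J1=0 J2=0
PS@0,1 dof=2 J2 → L=3 J1=0 J2=1
PS@2,0 dof=2 J2 → L=3 J1=0 J2=2
add link → L=4 J1=0 J2=2
PS@2,3 dof=2 J2 → L=4 J1=0 J2=3
C@1,3 dof=2 J2 → L=4 J1=0 J2=4
C@1,2 dof=2 J2 → L=4 J1=0 J2=5
add link → L=5 J1=0 J2=5
PS@4,0 dof=2 J2 → L=5 J1=0 J2=6
PS@4,2 dof=2 J2 → L=5 J1=0 J2=7
P@4,1 dof=1 J1 → L=5 J1=1 J2=7
P@3,4 dof=1 J1 → L=5 J1=2 J2=7
M=3(L−1)−2J1−J2=3·4−2·2−7=1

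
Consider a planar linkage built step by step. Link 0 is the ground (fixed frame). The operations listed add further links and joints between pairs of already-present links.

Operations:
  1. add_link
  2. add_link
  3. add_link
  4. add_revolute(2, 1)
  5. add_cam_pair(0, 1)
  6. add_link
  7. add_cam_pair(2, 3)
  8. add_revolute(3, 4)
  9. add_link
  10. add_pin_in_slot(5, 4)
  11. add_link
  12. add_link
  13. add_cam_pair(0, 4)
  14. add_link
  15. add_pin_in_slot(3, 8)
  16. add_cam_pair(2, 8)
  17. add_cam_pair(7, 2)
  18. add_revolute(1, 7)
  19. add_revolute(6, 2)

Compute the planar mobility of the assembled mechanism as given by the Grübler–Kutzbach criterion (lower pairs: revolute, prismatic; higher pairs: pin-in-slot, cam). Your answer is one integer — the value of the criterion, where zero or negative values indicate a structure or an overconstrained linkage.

M = 9

link 0 = ground. State L|J1|J2 = 1|0|0
+link1  2|0|0
+link2  3|0|0
+link3  4|0|0
R(2,1) f=1→J1  4|1|0
C(0,1) f=2→J2  4|1|1
+link4  5|1|1
C(2,3) f=2→J2  5|1|2
R(3,4) f=1→J1  5|2|2
+link5  6|2|2
PS(5,4) f=2→J2  6|2|3
+link6  7|2|3
+link7  8|2|3
C(0,4) f=2→J2  8|2|4
+link8  9|2|4
PS(3,8) f=2→J2  9|2|5
C(2,8) f=2→J2  9|2|6
C(7,2) f=2→J2  9|2|7
R(1,7) f=1→J1  9|3|7
R(6,2) f=1→J1  9|4|7
M = 3(9−1)−2·4−7 = 24−8−7 = 9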